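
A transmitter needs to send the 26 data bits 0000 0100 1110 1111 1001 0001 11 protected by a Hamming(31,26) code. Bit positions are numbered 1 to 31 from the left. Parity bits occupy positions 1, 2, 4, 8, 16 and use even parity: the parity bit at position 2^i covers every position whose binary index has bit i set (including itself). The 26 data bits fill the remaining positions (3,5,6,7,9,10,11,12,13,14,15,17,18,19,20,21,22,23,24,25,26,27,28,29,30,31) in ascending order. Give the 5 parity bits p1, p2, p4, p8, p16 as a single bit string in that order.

Place data bits at non-power-of-two positions: b3=0, b5=0, b6=0, b7=0, b9=0, b10=1, b11=0, b12=0, b13=1, b14=1, b15=1, b17=0, b18=1, b19=1, b20=1, b21=1, b22=1, b23=0, b24=0, b25=1, b26=0, b27=0, b28=0, b29=1, b30=1, b31=1.
p1 = XOR of data positions {3,5,7,9,11,13,15,17,19,21,23,25,27,29,31} = 0⊕0⊕0⊕0⊕0⊕1⊕1⊕0⊕1⊕1⊕0⊕1⊕0⊕1⊕1 = 1
p2 = XOR of data positions {3,6,7,10,11,14,15,18,19,22,23,26,27,30,31} = 0⊕0⊕0⊕1⊕0⊕1⊕1⊕1⊕1⊕1⊕0⊕0⊕0⊕1⊕1 = 0
p4 = XOR of data positions {5,6,7,12,13,14,15,20,21,22,23,28,29,30,31} = 0⊕0⊕0⊕0⊕1⊕1⊕1⊕1⊕1⊕1⊕0⊕0⊕1⊕1⊕1 = 1
p8 = XOR of data positions {9,10,11,12,13,14,15,24,25,26,27,28,29,30,31} = 0⊕1⊕0⊕0⊕1⊕1⊕1⊕0⊕1⊕0⊕0⊕0⊕1⊕1⊕1 = 0
p16 = XOR of data positions {17,18,19,20,21,22,23,24,25,26,27,28,29,30,31} = 0⊕1⊕1⊕1⊕1⊕1⊕0⊕0⊕1⊕0⊕0⊕0⊕1⊕1⊕1 = 1
Parity bits p1,p2,p4,p8,p16 = 10101

10101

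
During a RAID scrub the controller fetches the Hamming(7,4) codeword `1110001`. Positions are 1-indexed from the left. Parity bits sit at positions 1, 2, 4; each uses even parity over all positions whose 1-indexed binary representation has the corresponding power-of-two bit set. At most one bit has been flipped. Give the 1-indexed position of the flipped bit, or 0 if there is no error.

s1: b1⊕b3⊕b5⊕b7 = 1⊕1⊕0⊕1 = 1
s2: b2⊕b3⊕b6⊕b7 = 1⊕1⊕0⊕1 = 1
s4: b4⊕b5⊕b6⊕b7 = 0⊕0⊕0⊕1 = 1
Syndrome (s4...s1) = 111 → position 7.

7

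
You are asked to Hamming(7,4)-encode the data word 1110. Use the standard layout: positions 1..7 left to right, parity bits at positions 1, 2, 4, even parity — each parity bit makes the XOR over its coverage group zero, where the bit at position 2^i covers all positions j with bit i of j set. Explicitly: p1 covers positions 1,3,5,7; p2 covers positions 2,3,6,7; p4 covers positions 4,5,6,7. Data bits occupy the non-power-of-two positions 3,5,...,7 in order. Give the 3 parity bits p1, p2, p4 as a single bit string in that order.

000

Place data bits at non-power-of-two positions: b3=1, b5=1, b6=1, b7=0.
p1 = XOR of data positions {3,5,7} = 1⊕1⊕0 = 0
p2 = XOR of data positions {3,6,7} = 1⊕1⊕0 = 0
p4 = XOR of data positions {5,6,7} = 1⊕1⊕0 = 0
Parity bits p1,p2,p4 = 000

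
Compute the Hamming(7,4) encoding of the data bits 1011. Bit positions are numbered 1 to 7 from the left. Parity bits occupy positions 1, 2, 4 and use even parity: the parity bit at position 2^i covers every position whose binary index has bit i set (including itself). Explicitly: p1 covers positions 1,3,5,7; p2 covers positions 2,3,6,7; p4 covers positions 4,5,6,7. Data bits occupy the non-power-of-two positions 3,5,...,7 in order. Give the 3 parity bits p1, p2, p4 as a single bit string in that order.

Place data bits at non-power-of-two positions: b3=1, b5=0, b6=1, b7=1.
p1 = XOR of data positions {3,5,7} = 1⊕0⊕1 = 0
p2 = XOR of data positions {3,6,7} = 1⊕1⊕1 = 1
p4 = XOR of data positions {5,6,7} = 0⊕1⊕1 = 0
Parity bits p1,p2,p4 = 010

010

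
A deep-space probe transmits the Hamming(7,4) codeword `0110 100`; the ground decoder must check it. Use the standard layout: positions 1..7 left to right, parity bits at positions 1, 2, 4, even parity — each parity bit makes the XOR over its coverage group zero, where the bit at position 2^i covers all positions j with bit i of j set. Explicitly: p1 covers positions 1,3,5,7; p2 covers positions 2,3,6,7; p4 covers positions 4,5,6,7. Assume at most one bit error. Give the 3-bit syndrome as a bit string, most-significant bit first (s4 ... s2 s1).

100

s1: b1⊕b3⊕b5⊕b7 = 0⊕1⊕1⊕0 = 0
s2: b2⊕b3⊕b6⊕b7 = 1⊕1⊕0⊕0 = 0
s4: b4⊕b5⊕b6⊕b7 = 0⊕1⊕0⊕0 = 1
Syndrome (s4...s1) = 100 → position 4.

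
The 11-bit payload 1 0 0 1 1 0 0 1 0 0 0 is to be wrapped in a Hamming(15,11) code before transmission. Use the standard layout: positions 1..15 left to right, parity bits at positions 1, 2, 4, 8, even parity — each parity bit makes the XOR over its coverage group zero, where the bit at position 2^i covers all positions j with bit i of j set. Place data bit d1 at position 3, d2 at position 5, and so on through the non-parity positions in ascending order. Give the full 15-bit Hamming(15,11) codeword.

101000101001000

Place data bits at non-power-of-two positions: b3=1, b5=0, b6=0, b7=1, b9=1, b10=0, b11=0, b12=1, b13=0, b14=0, b15=0.
p1 = XOR of data positions {3,5,7,9,11,13,15} = 1⊕0⊕1⊕1⊕0⊕0⊕0 = 1
p2 = XOR of data positions {3,6,7,10,11,14,15} = 1⊕0⊕1⊕0⊕0⊕0⊕0 = 0
p4 = XOR of data positions {5,6,7,12,13,14,15} = 0⊕0⊕1⊕1⊕0⊕0⊕0 = 0
p8 = XOR of data positions {9,10,11,12,13,14,15} = 1⊕0⊕0⊕1⊕0⊕0⊕0 = 0
Codeword b1..b15 = 101000101001000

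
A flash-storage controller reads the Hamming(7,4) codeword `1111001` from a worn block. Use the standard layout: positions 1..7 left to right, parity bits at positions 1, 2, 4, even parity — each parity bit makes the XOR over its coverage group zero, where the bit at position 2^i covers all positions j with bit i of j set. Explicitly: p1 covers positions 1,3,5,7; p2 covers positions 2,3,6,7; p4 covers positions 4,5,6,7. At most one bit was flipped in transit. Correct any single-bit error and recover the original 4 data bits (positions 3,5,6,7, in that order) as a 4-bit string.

0001

s1: b1⊕b3⊕b5⊕b7 = 1⊕1⊕0⊕1 = 1
s2: b2⊕b3⊕b6⊕b7 = 1⊕1⊕0⊕1 = 1
s4: b4⊕b5⊕b6⊕b7 = 1⊕0⊕0⊕1 = 0
Syndrome (s4...s1) = 011 → position 3.
Flip bit 3: corrected codeword = 1101001
Data bits at positions 3,5,6,7: 0001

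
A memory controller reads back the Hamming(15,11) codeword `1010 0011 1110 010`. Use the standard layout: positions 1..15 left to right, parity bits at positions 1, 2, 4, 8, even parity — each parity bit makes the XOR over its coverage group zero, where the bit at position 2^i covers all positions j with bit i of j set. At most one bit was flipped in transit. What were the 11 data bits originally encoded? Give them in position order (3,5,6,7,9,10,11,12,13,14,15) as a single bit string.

10011100010

s1: b1⊕b3⊕b5⊕b7⊕b9⊕b11⊕b13⊕b15 = 1⊕1⊕0⊕1⊕1⊕1⊕0⊕0 = 1
s2: b2⊕b3⊕b6⊕b7⊕b10⊕b11⊕b14⊕b15 = 0⊕1⊕0⊕1⊕1⊕1⊕1⊕0 = 1
s4: b4⊕b5⊕b6⊕b7⊕b12⊕b13⊕b14⊕b15 = 0⊕0⊕0⊕1⊕0⊕0⊕1⊕0 = 0
s8: b8⊕b9⊕b10⊕b11⊕b12⊕b13⊕b14⊕b15 = 1⊕1⊕1⊕1⊕0⊕0⊕1⊕0 = 1
Syndrome (s8...s1) = 1011 → position 11.
Flip bit 11: corrected codeword = 101000111100010
Data bits at positions 3,5,6,7,9,10,11,12,13,14,15: 10011100010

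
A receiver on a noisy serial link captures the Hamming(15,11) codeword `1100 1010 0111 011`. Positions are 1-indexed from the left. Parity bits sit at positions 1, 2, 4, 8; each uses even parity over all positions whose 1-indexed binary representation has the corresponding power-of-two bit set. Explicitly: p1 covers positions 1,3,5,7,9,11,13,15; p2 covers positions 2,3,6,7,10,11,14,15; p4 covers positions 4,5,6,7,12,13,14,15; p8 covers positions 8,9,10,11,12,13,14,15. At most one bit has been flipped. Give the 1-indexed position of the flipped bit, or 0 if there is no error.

s1: b1⊕b3⊕b5⊕b7⊕b9⊕b11⊕b13⊕b15 = 1⊕0⊕1⊕1⊕0⊕1⊕0⊕1 = 1
s2: b2⊕b3⊕b6⊕b7⊕b10⊕b11⊕b14⊕b15 = 1⊕0⊕0⊕1⊕1⊕1⊕1⊕1 = 0
s4: b4⊕b5⊕b6⊕b7⊕b12⊕b13⊕b14⊕b15 = 0⊕1⊕0⊕1⊕1⊕0⊕1⊕1 = 1
s8: b8⊕b9⊕b10⊕b11⊕b12⊕b13⊕b14⊕b15 = 0⊕0⊕1⊕1⊕1⊕0⊕1⊕1 = 1
Syndrome (s8...s1) = 1101 → position 13.

13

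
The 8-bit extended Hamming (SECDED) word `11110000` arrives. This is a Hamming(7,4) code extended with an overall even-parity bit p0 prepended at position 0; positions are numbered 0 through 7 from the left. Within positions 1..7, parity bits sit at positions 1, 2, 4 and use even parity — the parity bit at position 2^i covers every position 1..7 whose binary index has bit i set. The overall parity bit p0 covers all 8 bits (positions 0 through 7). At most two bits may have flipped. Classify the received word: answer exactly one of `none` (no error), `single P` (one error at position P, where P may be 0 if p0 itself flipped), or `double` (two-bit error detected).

none

s1: b1⊕b3⊕b5⊕b7 = 1⊕1⊕0⊕0 = 0
s2: b2⊕b3⊕b6⊕b7 = 1⊕1⊕0⊕0 = 0
s4: b4⊕b5⊕b6⊕b7 = 0⊕0⊕0⊕0 = 0
Syndrome (s4...s1) = 000 → position 0 (no error).
Overall parity (XOR of all 8 bits, including p0): 1⊕1⊕1⊕1⊕0⊕0⊕0⊕0 = 0
Overall=0, syndrome position=0 → no error.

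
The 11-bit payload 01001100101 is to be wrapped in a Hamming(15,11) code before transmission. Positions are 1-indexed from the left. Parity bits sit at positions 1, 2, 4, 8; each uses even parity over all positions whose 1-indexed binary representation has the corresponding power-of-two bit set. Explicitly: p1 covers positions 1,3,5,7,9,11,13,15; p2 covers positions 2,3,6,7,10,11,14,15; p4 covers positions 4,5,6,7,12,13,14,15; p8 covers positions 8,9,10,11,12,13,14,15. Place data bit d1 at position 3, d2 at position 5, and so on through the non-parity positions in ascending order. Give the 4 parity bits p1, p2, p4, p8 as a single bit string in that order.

Place data bits at non-power-of-two positions: b3=0, b5=1, b6=0, b7=0, b9=1, b10=1, b11=0, b12=0, b13=1, b14=0, b15=1.
p1 = XOR of data positions {3,5,7,9,11,13,15} = 0⊕1⊕0⊕1⊕0⊕1⊕1 = 0
p2 = XOR of data positions {3,6,7,10,11,14,15} = 0⊕0⊕0⊕1⊕0⊕0⊕1 = 0
p4 = XOR of data positions {5,6,7,12,13,14,15} = 1⊕0⊕0⊕0⊕1⊕0⊕1 = 1
p8 = XOR of data positions {9,10,11,12,13,14,15} = 1⊕1⊕0⊕0⊕1⊕0⊕1 = 0
Parity bits p1,p2,p4,p8 = 0010

0010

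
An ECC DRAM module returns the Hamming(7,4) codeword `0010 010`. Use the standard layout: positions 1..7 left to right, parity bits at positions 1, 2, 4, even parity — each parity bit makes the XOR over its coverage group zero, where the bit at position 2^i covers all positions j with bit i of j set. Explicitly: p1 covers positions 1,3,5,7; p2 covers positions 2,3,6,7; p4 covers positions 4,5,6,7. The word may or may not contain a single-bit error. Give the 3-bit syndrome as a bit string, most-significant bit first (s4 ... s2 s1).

s1: b1⊕b3⊕b5⊕b7 = 0⊕1⊕0⊕0 = 1
s2: b2⊕b3⊕b6⊕b7 = 0⊕1⊕1⊕0 = 0
s4: b4⊕b5⊕b6⊕b7 = 0⊕0⊕1⊕0 = 1
Syndrome (s4...s1) = 101 → position 5.

101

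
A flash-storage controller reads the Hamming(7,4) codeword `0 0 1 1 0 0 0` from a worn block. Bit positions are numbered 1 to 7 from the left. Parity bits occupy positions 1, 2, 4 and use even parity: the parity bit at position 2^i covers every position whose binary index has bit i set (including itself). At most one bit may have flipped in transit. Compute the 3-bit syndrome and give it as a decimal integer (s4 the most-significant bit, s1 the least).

s1: b1⊕b3⊕b5⊕b7 = 0⊕1⊕0⊕0 = 1
s2: b2⊕b3⊕b6⊕b7 = 0⊕1⊕0⊕0 = 1
s4: b4⊕b5⊕b6⊕b7 = 1⊕0⊕0⊕0 = 1
Syndrome (s4...s1) = 111 → position 7.

7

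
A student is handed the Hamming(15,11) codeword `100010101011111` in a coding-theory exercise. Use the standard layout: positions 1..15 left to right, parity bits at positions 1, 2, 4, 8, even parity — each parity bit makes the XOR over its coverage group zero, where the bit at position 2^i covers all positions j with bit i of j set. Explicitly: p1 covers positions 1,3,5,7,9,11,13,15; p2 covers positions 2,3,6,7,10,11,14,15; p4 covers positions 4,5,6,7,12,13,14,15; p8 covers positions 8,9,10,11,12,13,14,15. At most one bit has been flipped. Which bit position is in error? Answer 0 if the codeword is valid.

s1: b1⊕b3⊕b5⊕b7⊕b9⊕b11⊕b13⊕b15 = 1⊕0⊕1⊕1⊕1⊕1⊕1⊕1 = 1
s2: b2⊕b3⊕b6⊕b7⊕b10⊕b11⊕b14⊕b15 = 0⊕0⊕0⊕1⊕0⊕1⊕1⊕1 = 0
s4: b4⊕b5⊕b6⊕b7⊕b12⊕b13⊕b14⊕b15 = 0⊕1⊕0⊕1⊕1⊕1⊕1⊕1 = 0
s8: b8⊕b9⊕b10⊕b11⊕b12⊕b13⊕b14⊕b15 = 0⊕1⊕0⊕1⊕1⊕1⊕1⊕1 = 0
Syndrome (s8...s1) = 0001 → position 1.

1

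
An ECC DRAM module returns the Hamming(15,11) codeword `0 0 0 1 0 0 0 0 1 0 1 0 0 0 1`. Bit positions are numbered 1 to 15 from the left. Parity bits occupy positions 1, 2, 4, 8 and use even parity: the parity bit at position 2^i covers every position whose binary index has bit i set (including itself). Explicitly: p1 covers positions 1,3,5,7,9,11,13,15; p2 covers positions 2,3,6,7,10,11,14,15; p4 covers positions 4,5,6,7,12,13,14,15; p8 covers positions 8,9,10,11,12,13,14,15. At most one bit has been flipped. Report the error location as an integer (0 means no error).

s1: b1⊕b3⊕b5⊕b7⊕b9⊕b11⊕b13⊕b15 = 0⊕0⊕0⊕0⊕1⊕1⊕0⊕1 = 1
s2: b2⊕b3⊕b6⊕b7⊕b10⊕b11⊕b14⊕b15 = 0⊕0⊕0⊕0⊕0⊕1⊕0⊕1 = 0
s4: b4⊕b5⊕b6⊕b7⊕b12⊕b13⊕b14⊕b15 = 1⊕0⊕0⊕0⊕0⊕0⊕0⊕1 = 0
s8: b8⊕b9⊕b10⊕b11⊕b12⊕b13⊕b14⊕b15 = 0⊕1⊕0⊕1⊕0⊕0⊕0⊕1 = 1
Syndrome (s8...s1) = 1001 → position 9.

9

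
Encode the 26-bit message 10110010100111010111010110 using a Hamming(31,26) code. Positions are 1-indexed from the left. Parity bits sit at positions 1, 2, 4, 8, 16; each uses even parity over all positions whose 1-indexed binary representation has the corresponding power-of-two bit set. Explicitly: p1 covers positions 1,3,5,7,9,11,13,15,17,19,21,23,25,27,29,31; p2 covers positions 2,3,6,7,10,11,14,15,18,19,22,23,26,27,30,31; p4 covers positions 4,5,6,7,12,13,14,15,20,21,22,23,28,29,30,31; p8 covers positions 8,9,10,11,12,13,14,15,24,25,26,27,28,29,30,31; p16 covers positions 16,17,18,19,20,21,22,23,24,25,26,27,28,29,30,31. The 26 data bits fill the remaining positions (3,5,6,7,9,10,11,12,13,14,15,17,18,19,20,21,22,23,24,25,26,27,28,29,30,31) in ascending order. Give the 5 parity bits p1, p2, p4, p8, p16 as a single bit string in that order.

11110

Place data bits at non-power-of-two positions: b3=1, b5=0, b6=1, b7=1, b9=0, b10=0, b11=1, b12=0, b13=1, b14=0, b15=0, b17=1, b18=1, b19=1, b20=0, b21=1, b22=0, b23=1, b24=1, b25=1, b26=0, b27=1, b28=0, b29=1, b30=1, b31=0.
p1 = XOR of data positions {3,5,7,9,11,13,15,17,19,21,23,25,27,29,31} = 1⊕0⊕1⊕0⊕1⊕1⊕0⊕1⊕1⊕1⊕1⊕1⊕1⊕1⊕0 = 1
p2 = XOR of data positions {3,6,7,10,11,14,15,18,19,22,23,26,27,30,31} = 1⊕1⊕1⊕0⊕1⊕0⊕0⊕1⊕1⊕0⊕1⊕0⊕1⊕1⊕0 = 1
p4 = XOR of data positions {5,6,7,12,13,14,15,20,21,22,23,28,29,30,31} = 0⊕1⊕1⊕0⊕1⊕0⊕0⊕0⊕1⊕0⊕1⊕0⊕1⊕1⊕0 = 1
p8 = XOR of data positions {9,10,11,12,13,14,15,24,25,26,27,28,29,30,31} = 0⊕0⊕1⊕0⊕1⊕0⊕0⊕1⊕1⊕0⊕1⊕0⊕1⊕1⊕0 = 1
p16 = XOR of data positions {17,18,19,20,21,22,23,24,25,26,27,28,29,30,31} = 1⊕1⊕1⊕0⊕1⊕0⊕1⊕1⊕1⊕0⊕1⊕0⊕1⊕1⊕0 = 0
Parity bits p1,p2,p4,p8,p16 = 11110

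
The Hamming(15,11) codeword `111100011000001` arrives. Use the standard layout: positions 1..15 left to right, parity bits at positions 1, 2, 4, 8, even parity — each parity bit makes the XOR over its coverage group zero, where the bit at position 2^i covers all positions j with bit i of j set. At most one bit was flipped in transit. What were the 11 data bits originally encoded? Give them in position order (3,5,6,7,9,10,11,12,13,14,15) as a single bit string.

s1: b1⊕b3⊕b5⊕b7⊕b9⊕b11⊕b13⊕b15 = 1⊕1⊕0⊕0⊕1⊕0⊕0⊕1 = 0
s2: b2⊕b3⊕b6⊕b7⊕b10⊕b11⊕b14⊕b15 = 1⊕1⊕0⊕0⊕0⊕0⊕0⊕1 = 1
s4: b4⊕b5⊕b6⊕b7⊕b12⊕b13⊕b14⊕b15 = 1⊕0⊕0⊕0⊕0⊕0⊕0⊕1 = 0
s8: b8⊕b9⊕b10⊕b11⊕b12⊕b13⊕b14⊕b15 = 1⊕1⊕0⊕0⊕0⊕0⊕0⊕1 = 1
Syndrome (s8...s1) = 1010 → position 10.
Flip bit 10: corrected codeword = 111100011100001
Data bits at positions 3,5,6,7,9,10,11,12,13,14,15: 10001100001

10001100001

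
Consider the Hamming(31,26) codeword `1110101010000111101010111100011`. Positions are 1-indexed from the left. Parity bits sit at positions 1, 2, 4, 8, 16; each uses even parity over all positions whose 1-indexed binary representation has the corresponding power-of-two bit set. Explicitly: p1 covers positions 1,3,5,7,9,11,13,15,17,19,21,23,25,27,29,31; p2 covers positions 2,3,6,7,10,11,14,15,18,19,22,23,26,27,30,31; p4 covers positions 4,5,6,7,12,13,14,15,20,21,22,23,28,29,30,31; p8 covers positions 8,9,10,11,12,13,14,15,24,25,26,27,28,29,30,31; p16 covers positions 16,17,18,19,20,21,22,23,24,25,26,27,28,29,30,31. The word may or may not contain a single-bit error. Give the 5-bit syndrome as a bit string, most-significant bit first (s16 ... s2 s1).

00000

s1: b1⊕b3⊕b5⊕b7⊕b9⊕b11⊕b13⊕b15⊕b17⊕b19⊕b21⊕b23⊕b25⊕b27⊕b29⊕b31 = 1⊕1⊕1⊕1⊕1⊕0⊕0⊕1⊕1⊕1⊕1⊕1⊕1⊕0⊕0⊕1 = 0
s2: b2⊕b3⊕b6⊕b7⊕b10⊕b11⊕b14⊕b15⊕b18⊕b19⊕b22⊕b23⊕b26⊕b27⊕b30⊕b31 = 1⊕1⊕0⊕1⊕0⊕0⊕1⊕1⊕0⊕1⊕0⊕1⊕1⊕0⊕1⊕1 = 0
s4: b4⊕b5⊕b6⊕b7⊕b12⊕b13⊕b14⊕b15⊕b20⊕b21⊕b22⊕b23⊕b28⊕b29⊕b30⊕b31 = 0⊕1⊕0⊕1⊕0⊕0⊕1⊕1⊕0⊕1⊕0⊕1⊕0⊕0⊕1⊕1 = 0
s8: b8⊕b9⊕b10⊕b11⊕b12⊕b13⊕b14⊕b15⊕b24⊕b25⊕b26⊕b27⊕b28⊕b29⊕b30⊕b31 = 0⊕1⊕0⊕0⊕0⊕0⊕1⊕1⊕1⊕1⊕1⊕0⊕0⊕0⊕1⊕1 = 0
s16: b16⊕b17⊕b18⊕b19⊕b20⊕b21⊕b22⊕b23⊕b24⊕b25⊕b26⊕b27⊕b28⊕b29⊕b30⊕b31 = 1⊕1⊕0⊕1⊕0⊕1⊕0⊕1⊕1⊕1⊕1⊕0⊕0⊕0⊕1⊕1 = 0
Syndrome (s16...s1) = 00000 → position 0 (no error).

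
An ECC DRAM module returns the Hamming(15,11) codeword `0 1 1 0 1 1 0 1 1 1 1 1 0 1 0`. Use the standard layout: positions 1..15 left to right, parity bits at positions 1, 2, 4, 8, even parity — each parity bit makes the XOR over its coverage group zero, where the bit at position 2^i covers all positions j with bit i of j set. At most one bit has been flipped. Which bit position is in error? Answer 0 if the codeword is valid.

0

s1: b1⊕b3⊕b5⊕b7⊕b9⊕b11⊕b13⊕b15 = 0⊕1⊕1⊕0⊕1⊕1⊕0⊕0 = 0
s2: b2⊕b3⊕b6⊕b7⊕b10⊕b11⊕b14⊕b15 = 1⊕1⊕1⊕0⊕1⊕1⊕1⊕0 = 0
s4: b4⊕b5⊕b6⊕b7⊕b12⊕b13⊕b14⊕b15 = 0⊕1⊕1⊕0⊕1⊕0⊕1⊕0 = 0
s8: b8⊕b9⊕b10⊕b11⊕b12⊕b13⊕b14⊕b15 = 1⊕1⊕1⊕1⊕1⊕0⊕1⊕0 = 0
Syndrome (s8...s1) = 0000 → position 0 (no error).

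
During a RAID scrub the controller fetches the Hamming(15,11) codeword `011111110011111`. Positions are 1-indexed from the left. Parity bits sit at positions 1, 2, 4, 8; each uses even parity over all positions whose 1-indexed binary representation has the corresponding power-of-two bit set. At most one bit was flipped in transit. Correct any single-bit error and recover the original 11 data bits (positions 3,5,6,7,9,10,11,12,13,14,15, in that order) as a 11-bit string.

s1: b1⊕b3⊕b5⊕b7⊕b9⊕b11⊕b13⊕b15 = 0⊕1⊕1⊕1⊕0⊕1⊕1⊕1 = 0
s2: b2⊕b3⊕b6⊕b7⊕b10⊕b11⊕b14⊕b15 = 1⊕1⊕1⊕1⊕0⊕1⊕1⊕1 = 1
s4: b4⊕b5⊕b6⊕b7⊕b12⊕b13⊕b14⊕b15 = 1⊕1⊕1⊕1⊕1⊕1⊕1⊕1 = 0
s8: b8⊕b9⊕b10⊕b11⊕b12⊕b13⊕b14⊕b15 = 1⊕0⊕0⊕1⊕1⊕1⊕1⊕1 = 0
Syndrome (s8...s1) = 0010 → position 2.
Flip bit 2: corrected codeword = 001111110011111
Data bits at positions 3,5,6,7,9,10,11,12,13,14,15: 11110011111

11110011111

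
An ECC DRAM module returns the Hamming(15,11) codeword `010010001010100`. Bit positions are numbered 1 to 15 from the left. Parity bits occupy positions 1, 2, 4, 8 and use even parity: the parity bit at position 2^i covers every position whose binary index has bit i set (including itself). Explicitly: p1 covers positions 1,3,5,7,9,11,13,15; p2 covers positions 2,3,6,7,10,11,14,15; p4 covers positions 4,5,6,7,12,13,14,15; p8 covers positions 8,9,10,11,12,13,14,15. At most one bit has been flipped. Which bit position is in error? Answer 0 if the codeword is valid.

8

s1: b1⊕b3⊕b5⊕b7⊕b9⊕b11⊕b13⊕b15 = 0⊕0⊕1⊕0⊕1⊕1⊕1⊕0 = 0
s2: b2⊕b3⊕b6⊕b7⊕b10⊕b11⊕b14⊕b15 = 1⊕0⊕0⊕0⊕0⊕1⊕0⊕0 = 0
s4: b4⊕b5⊕b6⊕b7⊕b12⊕b13⊕b14⊕b15 = 0⊕1⊕0⊕0⊕0⊕1⊕0⊕0 = 0
s8: b8⊕b9⊕b10⊕b11⊕b12⊕b13⊕b14⊕b15 = 0⊕1⊕0⊕1⊕0⊕1⊕0⊕0 = 1
Syndrome (s8...s1) = 1000 → position 8.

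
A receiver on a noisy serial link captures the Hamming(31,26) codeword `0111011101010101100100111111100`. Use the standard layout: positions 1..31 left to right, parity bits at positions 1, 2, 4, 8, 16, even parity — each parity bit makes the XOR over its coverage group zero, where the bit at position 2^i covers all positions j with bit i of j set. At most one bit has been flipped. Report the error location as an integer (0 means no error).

s1: b1⊕b3⊕b5⊕b7⊕b9⊕b11⊕b13⊕b15⊕b17⊕b19⊕b21⊕b23⊕b25⊕b27⊕b29⊕b31 = 0⊕1⊕0⊕1⊕0⊕0⊕0⊕0⊕1⊕0⊕0⊕1⊕1⊕1⊕1⊕0 = 1
s2: b2⊕b3⊕b6⊕b7⊕b10⊕b11⊕b14⊕b15⊕b18⊕b19⊕b22⊕b23⊕b26⊕b27⊕b30⊕b31 = 1⊕1⊕1⊕1⊕1⊕0⊕1⊕0⊕0⊕0⊕0⊕1⊕1⊕1⊕0⊕0 = 1
s4: b4⊕b5⊕b6⊕b7⊕b12⊕b13⊕b14⊕b15⊕b20⊕b21⊕b22⊕b23⊕b28⊕b29⊕b30⊕b31 = 1⊕0⊕1⊕1⊕1⊕0⊕1⊕0⊕1⊕0⊕0⊕1⊕1⊕1⊕0⊕0 = 1
s8: b8⊕b9⊕b10⊕b11⊕b12⊕b13⊕b14⊕b15⊕b24⊕b25⊕b26⊕b27⊕b28⊕b29⊕b30⊕b31 = 1⊕0⊕1⊕0⊕1⊕0⊕1⊕0⊕1⊕1⊕1⊕1⊕1⊕1⊕0⊕0 = 0
s16: b16⊕b17⊕b18⊕b19⊕b20⊕b21⊕b22⊕b23⊕b24⊕b25⊕b26⊕b27⊕b28⊕b29⊕b30⊕b31 = 1⊕1⊕0⊕0⊕1⊕0⊕0⊕1⊕1⊕1⊕1⊕1⊕1⊕1⊕0⊕0 = 0
Syndrome (s16...s1) = 00111 → position 7.

7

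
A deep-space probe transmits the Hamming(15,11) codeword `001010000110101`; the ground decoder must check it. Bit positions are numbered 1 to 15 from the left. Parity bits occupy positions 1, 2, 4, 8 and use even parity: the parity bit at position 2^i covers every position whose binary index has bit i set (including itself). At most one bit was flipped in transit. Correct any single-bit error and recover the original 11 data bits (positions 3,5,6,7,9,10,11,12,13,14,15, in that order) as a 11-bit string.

s1: b1⊕b3⊕b5⊕b7⊕b9⊕b11⊕b13⊕b15 = 0⊕1⊕1⊕0⊕0⊕1⊕1⊕1 = 1
s2: b2⊕b3⊕b6⊕b7⊕b10⊕b11⊕b14⊕b15 = 0⊕1⊕0⊕0⊕1⊕1⊕0⊕1 = 0
s4: b4⊕b5⊕b6⊕b7⊕b12⊕b13⊕b14⊕b15 = 0⊕1⊕0⊕0⊕0⊕1⊕0⊕1 = 1
s8: b8⊕b9⊕b10⊕b11⊕b12⊕b13⊕b14⊕b15 = 0⊕0⊕1⊕1⊕0⊕1⊕0⊕1 = 0
Syndrome (s8...s1) = 0101 → position 5.
Flip bit 5: corrected codeword = 001000000110101
Data bits at positions 3,5,6,7,9,10,11,12,13,14,15: 10000110101

10000110101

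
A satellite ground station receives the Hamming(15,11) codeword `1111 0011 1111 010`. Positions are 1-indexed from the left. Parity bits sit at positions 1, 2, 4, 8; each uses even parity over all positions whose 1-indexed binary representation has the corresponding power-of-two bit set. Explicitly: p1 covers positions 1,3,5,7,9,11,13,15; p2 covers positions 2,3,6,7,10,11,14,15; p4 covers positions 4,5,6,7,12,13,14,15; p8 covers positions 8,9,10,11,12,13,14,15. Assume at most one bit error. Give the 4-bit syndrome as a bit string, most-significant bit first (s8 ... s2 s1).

0001

s1: b1⊕b3⊕b5⊕b7⊕b9⊕b11⊕b13⊕b15 = 1⊕1⊕0⊕1⊕1⊕1⊕0⊕0 = 1
s2: b2⊕b3⊕b6⊕b7⊕b10⊕b11⊕b14⊕b15 = 1⊕1⊕0⊕1⊕1⊕1⊕1⊕0 = 0
s4: b4⊕b5⊕b6⊕b7⊕b12⊕b13⊕b14⊕b15 = 1⊕0⊕0⊕1⊕1⊕0⊕1⊕0 = 0
s8: b8⊕b9⊕b10⊕b11⊕b12⊕b13⊕b14⊕b15 = 1⊕1⊕1⊕1⊕1⊕0⊕1⊕0 = 0
Syndrome (s8...s1) = 0001 → position 1.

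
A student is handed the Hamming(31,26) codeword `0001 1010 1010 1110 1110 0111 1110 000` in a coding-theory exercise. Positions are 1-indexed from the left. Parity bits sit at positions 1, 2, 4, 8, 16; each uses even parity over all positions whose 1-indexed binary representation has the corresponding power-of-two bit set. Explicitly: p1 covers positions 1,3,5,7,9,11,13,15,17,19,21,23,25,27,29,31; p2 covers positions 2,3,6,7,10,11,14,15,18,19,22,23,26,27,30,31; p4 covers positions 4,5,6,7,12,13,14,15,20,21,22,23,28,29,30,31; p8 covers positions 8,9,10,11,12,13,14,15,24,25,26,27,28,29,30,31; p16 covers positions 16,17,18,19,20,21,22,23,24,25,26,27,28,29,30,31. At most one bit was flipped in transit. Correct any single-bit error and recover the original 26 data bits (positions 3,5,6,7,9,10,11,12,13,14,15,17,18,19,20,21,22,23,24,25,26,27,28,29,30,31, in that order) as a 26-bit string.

s1: b1⊕b3⊕b5⊕b7⊕b9⊕b11⊕b13⊕b15⊕b17⊕b19⊕b21⊕b23⊕b25⊕b27⊕b29⊕b31 = 0⊕0⊕1⊕1⊕1⊕1⊕1⊕1⊕1⊕1⊕0⊕1⊕1⊕1⊕0⊕0 = 1
s2: b2⊕b3⊕b6⊕b7⊕b10⊕b11⊕b14⊕b15⊕b18⊕b19⊕b22⊕b23⊕b26⊕b27⊕b30⊕b31 = 0⊕0⊕0⊕1⊕0⊕1⊕1⊕1⊕1⊕1⊕1⊕1⊕1⊕1⊕0⊕0 = 0
s4: b4⊕b5⊕b6⊕b7⊕b12⊕b13⊕b14⊕b15⊕b20⊕b21⊕b22⊕b23⊕b28⊕b29⊕b30⊕b31 = 1⊕1⊕0⊕1⊕0⊕1⊕1⊕1⊕0⊕0⊕1⊕1⊕0⊕0⊕0⊕0 = 0
s8: b8⊕b9⊕b10⊕b11⊕b12⊕b13⊕b14⊕b15⊕b24⊕b25⊕b26⊕b27⊕b28⊕b29⊕b30⊕b31 = 0⊕1⊕0⊕1⊕0⊕1⊕1⊕1⊕1⊕1⊕1⊕1⊕0⊕0⊕0⊕0 = 1
s16: b16⊕b17⊕b18⊕b19⊕b20⊕b21⊕b22⊕b23⊕b24⊕b25⊕b26⊕b27⊕b28⊕b29⊕b30⊕b31 = 0⊕1⊕1⊕1⊕0⊕0⊕1⊕1⊕1⊕1⊕1⊕1⊕0⊕0⊕0⊕0 = 1
Syndrome (s16...s1) = 11001 → position 25.
Flip bit 25: corrected codeword = 0001101010101110111001110110000
Data bits at positions 3,5,6,7,9,10,11,12,13,14,15,17,18,19,20,21,22,23,24,25,26,27,28,29,30,31: 01011010111111001110110000

01011010111111001110110000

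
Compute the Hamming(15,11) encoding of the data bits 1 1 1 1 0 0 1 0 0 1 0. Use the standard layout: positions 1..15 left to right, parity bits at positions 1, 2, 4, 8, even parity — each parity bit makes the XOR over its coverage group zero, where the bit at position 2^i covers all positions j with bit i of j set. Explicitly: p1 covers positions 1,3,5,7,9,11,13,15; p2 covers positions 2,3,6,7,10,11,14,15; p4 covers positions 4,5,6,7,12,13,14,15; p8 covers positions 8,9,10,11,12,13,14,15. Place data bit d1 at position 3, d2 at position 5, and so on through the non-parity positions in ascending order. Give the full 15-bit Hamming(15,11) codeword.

Place data bits at non-power-of-two positions: b3=1, b5=1, b6=1, b7=1, b9=0, b10=0, b11=1, b12=0, b13=0, b14=1, b15=0.
p1 = XOR of data positions {3,5,7,9,11,13,15} = 1⊕1⊕1⊕0⊕1⊕0⊕0 = 0
p2 = XOR of data positions {3,6,7,10,11,14,15} = 1⊕1⊕1⊕0⊕1⊕1⊕0 = 1
p4 = XOR of data positions {5,6,7,12,13,14,15} = 1⊕1⊕1⊕0⊕0⊕1⊕0 = 0
p8 = XOR of data positions {9,10,11,12,13,14,15} = 0⊕0⊕1⊕0⊕0⊕1⊕0 = 0
Codeword b1..b15 = 011011100010010

011011100010010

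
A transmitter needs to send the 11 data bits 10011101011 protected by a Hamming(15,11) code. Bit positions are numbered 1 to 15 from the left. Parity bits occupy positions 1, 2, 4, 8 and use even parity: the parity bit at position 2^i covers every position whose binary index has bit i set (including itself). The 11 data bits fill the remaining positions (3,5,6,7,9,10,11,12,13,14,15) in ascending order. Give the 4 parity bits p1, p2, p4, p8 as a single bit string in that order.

0101

Place data bits at non-power-of-two positions: b3=1, b5=0, b6=0, b7=1, b9=1, b10=1, b11=0, b12=1, b13=0, b14=1, b15=1.
p1 = XOR of data positions {3,5,7,9,11,13,15} = 1⊕0⊕1⊕1⊕0⊕0⊕1 = 0
p2 = XOR of data positions {3,6,7,10,11,14,15} = 1⊕0⊕1⊕1⊕0⊕1⊕1 = 1
p4 = XOR of data positions {5,6,7,12,13,14,15} = 0⊕0⊕1⊕1⊕0⊕1⊕1 = 0
p8 = XOR of data positions {9,10,11,12,13,14,15} = 1⊕1⊕0⊕1⊕0⊕1⊕1 = 1
Parity bits p1,p2,p4,p8 = 0101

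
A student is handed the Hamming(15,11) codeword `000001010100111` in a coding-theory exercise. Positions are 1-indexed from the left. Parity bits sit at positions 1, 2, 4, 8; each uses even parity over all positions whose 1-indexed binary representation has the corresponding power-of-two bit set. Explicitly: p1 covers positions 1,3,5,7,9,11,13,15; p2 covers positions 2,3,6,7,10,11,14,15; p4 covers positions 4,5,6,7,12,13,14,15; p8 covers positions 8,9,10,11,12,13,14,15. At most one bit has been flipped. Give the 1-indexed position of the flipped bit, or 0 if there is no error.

s1: b1⊕b3⊕b5⊕b7⊕b9⊕b11⊕b13⊕b15 = 0⊕0⊕0⊕0⊕0⊕0⊕1⊕1 = 0
s2: b2⊕b3⊕b6⊕b7⊕b10⊕b11⊕b14⊕b15 = 0⊕0⊕1⊕0⊕1⊕0⊕1⊕1 = 0
s4: b4⊕b5⊕b6⊕b7⊕b12⊕b13⊕b14⊕b15 = 0⊕0⊕1⊕0⊕0⊕1⊕1⊕1 = 0
s8: b8⊕b9⊕b10⊕b11⊕b12⊕b13⊕b14⊕b15 = 1⊕0⊕1⊕0⊕0⊕1⊕1⊕1 = 1
Syndrome (s8...s1) = 1000 → position 8.

8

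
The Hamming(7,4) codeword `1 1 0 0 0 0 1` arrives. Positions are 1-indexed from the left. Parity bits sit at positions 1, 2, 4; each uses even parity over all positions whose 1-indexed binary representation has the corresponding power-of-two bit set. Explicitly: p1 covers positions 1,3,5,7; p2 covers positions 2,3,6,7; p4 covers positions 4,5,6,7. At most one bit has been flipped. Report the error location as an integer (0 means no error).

4

s1: b1⊕b3⊕b5⊕b7 = 1⊕0⊕0⊕1 = 0
s2: b2⊕b3⊕b6⊕b7 = 1⊕0⊕0⊕1 = 0
s4: b4⊕b5⊕b6⊕b7 = 0⊕0⊕0⊕1 = 1
Syndrome (s4...s1) = 100 → position 4.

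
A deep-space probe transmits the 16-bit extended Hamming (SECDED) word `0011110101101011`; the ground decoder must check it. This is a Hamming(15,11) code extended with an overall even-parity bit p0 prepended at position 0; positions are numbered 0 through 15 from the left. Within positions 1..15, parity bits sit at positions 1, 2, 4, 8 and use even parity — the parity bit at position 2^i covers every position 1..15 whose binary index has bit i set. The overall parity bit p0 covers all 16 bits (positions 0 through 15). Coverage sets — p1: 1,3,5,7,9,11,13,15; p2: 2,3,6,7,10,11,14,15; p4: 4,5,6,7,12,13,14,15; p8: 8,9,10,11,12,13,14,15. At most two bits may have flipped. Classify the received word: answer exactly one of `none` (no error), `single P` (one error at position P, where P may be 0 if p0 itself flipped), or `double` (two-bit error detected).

double

s1: b1⊕b3⊕b5⊕b7⊕b9⊕b11⊕b13⊕b15 = 0⊕1⊕1⊕1⊕1⊕0⊕0⊕1 = 1
s2: b2⊕b3⊕b6⊕b7⊕b10⊕b11⊕b14⊕b15 = 1⊕1⊕0⊕1⊕1⊕0⊕1⊕1 = 0
s4: b4⊕b5⊕b6⊕b7⊕b12⊕b13⊕b14⊕b15 = 1⊕1⊕0⊕1⊕1⊕0⊕1⊕1 = 0
s8: b8⊕b9⊕b10⊕b11⊕b12⊕b13⊕b14⊕b15 = 0⊕1⊕1⊕0⊕1⊕0⊕1⊕1 = 1
Syndrome (s8...s1) = 1001 → position 9.
Overall parity (XOR of all 16 bits, including p0): 0⊕0⊕1⊕1⊕1⊕1⊕0⊕1⊕0⊕1⊕1⊕0⊕1⊕0⊕1⊕1 = 0
Overall=0, syndrome position=9 → double-bit error detected (uncorrectable).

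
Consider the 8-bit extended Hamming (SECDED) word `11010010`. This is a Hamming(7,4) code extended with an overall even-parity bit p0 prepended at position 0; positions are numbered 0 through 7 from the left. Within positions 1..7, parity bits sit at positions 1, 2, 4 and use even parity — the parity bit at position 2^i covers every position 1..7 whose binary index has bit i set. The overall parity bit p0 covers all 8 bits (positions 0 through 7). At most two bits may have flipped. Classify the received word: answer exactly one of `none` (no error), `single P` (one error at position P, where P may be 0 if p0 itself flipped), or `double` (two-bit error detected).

s1: b1⊕b3⊕b5⊕b7 = 1⊕1⊕0⊕0 = 0
s2: b2⊕b3⊕b6⊕b7 = 0⊕1⊕1⊕0 = 0
s4: b4⊕b5⊕b6⊕b7 = 0⊕0⊕1⊕0 = 1
Syndrome (s4...s1) = 100 → position 4.
Overall parity (XOR of all 8 bits, including p0): 1⊕1⊕0⊕1⊕0⊕0⊕1⊕0 = 0
Overall=0, syndrome position=4 → double-bit error detected (uncorrectable).

double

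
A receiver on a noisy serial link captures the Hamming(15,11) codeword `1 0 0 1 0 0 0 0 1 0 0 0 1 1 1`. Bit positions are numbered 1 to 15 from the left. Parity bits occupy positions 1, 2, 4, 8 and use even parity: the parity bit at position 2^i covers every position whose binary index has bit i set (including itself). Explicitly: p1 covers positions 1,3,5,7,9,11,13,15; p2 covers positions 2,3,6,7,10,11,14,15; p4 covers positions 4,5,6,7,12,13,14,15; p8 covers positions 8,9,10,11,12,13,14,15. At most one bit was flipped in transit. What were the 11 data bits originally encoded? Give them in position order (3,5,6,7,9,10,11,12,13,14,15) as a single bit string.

s1: b1⊕b3⊕b5⊕b7⊕b9⊕b11⊕b13⊕b15 = 1⊕0⊕0⊕0⊕1⊕0⊕1⊕1 = 0
s2: b2⊕b3⊕b6⊕b7⊕b10⊕b11⊕b14⊕b15 = 0⊕0⊕0⊕0⊕0⊕0⊕1⊕1 = 0
s4: b4⊕b5⊕b6⊕b7⊕b12⊕b13⊕b14⊕b15 = 1⊕0⊕0⊕0⊕0⊕1⊕1⊕1 = 0
s8: b8⊕b9⊕b10⊕b11⊕b12⊕b13⊕b14⊕b15 = 0⊕1⊕0⊕0⊕0⊕1⊕1⊕1 = 0
Syndrome (s8...s1) = 0000 → position 0 (no error).
No correction needed.
Data bits at positions 3,5,6,7,9,10,11,12,13,14,15: 00001000111

00001000111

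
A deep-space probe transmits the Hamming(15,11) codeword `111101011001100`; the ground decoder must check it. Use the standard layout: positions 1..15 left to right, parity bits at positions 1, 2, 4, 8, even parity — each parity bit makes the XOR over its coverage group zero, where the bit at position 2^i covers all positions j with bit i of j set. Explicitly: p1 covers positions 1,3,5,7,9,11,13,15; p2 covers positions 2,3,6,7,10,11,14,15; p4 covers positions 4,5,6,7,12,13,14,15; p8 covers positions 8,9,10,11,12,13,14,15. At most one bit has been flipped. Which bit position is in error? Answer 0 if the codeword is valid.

s1: b1⊕b3⊕b5⊕b7⊕b9⊕b11⊕b13⊕b15 = 1⊕1⊕0⊕0⊕1⊕0⊕1⊕0 = 0
s2: b2⊕b3⊕b6⊕b7⊕b10⊕b11⊕b14⊕b15 = 1⊕1⊕1⊕0⊕0⊕0⊕0⊕0 = 1
s4: b4⊕b5⊕b6⊕b7⊕b12⊕b13⊕b14⊕b15 = 1⊕0⊕1⊕0⊕1⊕1⊕0⊕0 = 0
s8: b8⊕b9⊕b10⊕b11⊕b12⊕b13⊕b14⊕b15 = 1⊕1⊕0⊕0⊕1⊕1⊕0⊕0 = 0
Syndrome (s8...s1) = 0010 → position 2.

2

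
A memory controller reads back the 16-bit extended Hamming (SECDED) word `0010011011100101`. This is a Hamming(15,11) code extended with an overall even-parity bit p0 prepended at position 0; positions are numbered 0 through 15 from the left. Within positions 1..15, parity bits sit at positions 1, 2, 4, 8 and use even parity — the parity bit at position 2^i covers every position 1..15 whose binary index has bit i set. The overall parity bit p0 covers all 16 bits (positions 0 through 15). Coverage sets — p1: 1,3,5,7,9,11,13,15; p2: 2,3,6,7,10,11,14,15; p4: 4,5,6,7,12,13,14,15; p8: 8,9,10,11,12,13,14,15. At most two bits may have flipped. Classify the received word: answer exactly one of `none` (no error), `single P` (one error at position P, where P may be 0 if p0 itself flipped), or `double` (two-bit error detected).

s1: b1⊕b3⊕b5⊕b7⊕b9⊕b11⊕b13⊕b15 = 0⊕0⊕1⊕0⊕1⊕0⊕1⊕1 = 0
s2: b2⊕b3⊕b6⊕b7⊕b10⊕b11⊕b14⊕b15 = 1⊕0⊕1⊕0⊕1⊕0⊕0⊕1 = 0
s4: b4⊕b5⊕b6⊕b7⊕b12⊕b13⊕b14⊕b15 = 0⊕1⊕1⊕0⊕0⊕1⊕0⊕1 = 0
s8: b8⊕b9⊕b10⊕b11⊕b12⊕b13⊕b14⊕b15 = 1⊕1⊕1⊕0⊕0⊕1⊕0⊕1 = 1
Syndrome (s8...s1) = 1000 → position 8.
Overall parity (XOR of all 16 bits, including p0): 0⊕0⊕1⊕0⊕0⊕1⊕1⊕0⊕1⊕1⊕1⊕0⊕0⊕1⊕0⊕1 = 0
Overall=0, syndrome position=8 → double-bit error detected (uncorrectable).

double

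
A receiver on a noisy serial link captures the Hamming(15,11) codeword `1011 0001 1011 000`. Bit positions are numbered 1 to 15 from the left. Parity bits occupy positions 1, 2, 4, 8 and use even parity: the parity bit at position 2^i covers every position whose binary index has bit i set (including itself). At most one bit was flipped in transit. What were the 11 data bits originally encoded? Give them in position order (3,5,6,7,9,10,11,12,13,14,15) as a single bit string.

s1: b1⊕b3⊕b5⊕b7⊕b9⊕b11⊕b13⊕b15 = 1⊕1⊕0⊕0⊕1⊕1⊕0⊕0 = 0
s2: b2⊕b3⊕b6⊕b7⊕b10⊕b11⊕b14⊕b15 = 0⊕1⊕0⊕0⊕0⊕1⊕0⊕0 = 0
s4: b4⊕b5⊕b6⊕b7⊕b12⊕b13⊕b14⊕b15 = 1⊕0⊕0⊕0⊕1⊕0⊕0⊕0 = 0
s8: b8⊕b9⊕b10⊕b11⊕b12⊕b13⊕b14⊕b15 = 1⊕1⊕0⊕1⊕1⊕0⊕0⊕0 = 0
Syndrome (s8...s1) = 0000 → position 0 (no error).
No correction needed.
Data bits at positions 3,5,6,7,9,10,11,12,13,14,15: 10001011000

10001011000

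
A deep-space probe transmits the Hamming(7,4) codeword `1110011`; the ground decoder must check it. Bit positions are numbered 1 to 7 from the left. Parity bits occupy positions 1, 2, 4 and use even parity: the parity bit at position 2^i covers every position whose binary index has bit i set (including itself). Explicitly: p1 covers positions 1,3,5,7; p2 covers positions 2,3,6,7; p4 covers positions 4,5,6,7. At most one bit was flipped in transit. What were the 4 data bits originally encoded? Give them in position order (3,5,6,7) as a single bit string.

1011

s1: b1⊕b3⊕b5⊕b7 = 1⊕1⊕0⊕1 = 1
s2: b2⊕b3⊕b6⊕b7 = 1⊕1⊕1⊕1 = 0
s4: b4⊕b5⊕b6⊕b7 = 0⊕0⊕1⊕1 = 0
Syndrome (s4...s1) = 001 → position 1.
Flip bit 1: corrected codeword = 0110011
Data bits at positions 3,5,6,7: 1011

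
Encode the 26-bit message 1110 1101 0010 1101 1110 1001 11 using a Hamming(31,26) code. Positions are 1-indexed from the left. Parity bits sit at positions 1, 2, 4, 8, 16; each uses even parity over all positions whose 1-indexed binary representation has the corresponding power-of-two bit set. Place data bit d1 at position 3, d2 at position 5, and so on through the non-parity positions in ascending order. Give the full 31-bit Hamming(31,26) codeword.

Place data bits at non-power-of-two positions: b3=1, b5=1, b6=1, b7=0, b9=1, b10=1, b11=0, b12=1, b13=0, b14=0, b15=1, b17=0, b18=1, b19=1, b20=0, b21=1, b22=1, b23=1, b24=1, b25=0, b26=1, b27=0, b28=0, b29=1, b30=1, b31=1.
p1 = XOR of data positions {3,5,7,9,11,13,15,17,19,21,23,25,27,29,31} = 1⊕1⊕0⊕1⊕0⊕0⊕1⊕0⊕1⊕1⊕1⊕0⊕0⊕1⊕1 = 1
p2 = XOR of data positions {3,6,7,10,11,14,15,18,19,22,23,26,27,30,31} = 1⊕1⊕0⊕1⊕0⊕0⊕1⊕1⊕1⊕1⊕1⊕1⊕0⊕1⊕1 = 1
p4 = XOR of data positions {5,6,7,12,13,14,15,20,21,22,23,28,29,30,31} = 1⊕1⊕0⊕1⊕0⊕0⊕1⊕0⊕1⊕1⊕1⊕0⊕1⊕1⊕1 = 0
p8 = XOR of data positions {9,10,11,12,13,14,15,24,25,26,27,28,29,30,31} = 1⊕1⊕0⊕1⊕0⊕0⊕1⊕1⊕0⊕1⊕0⊕0⊕1⊕1⊕1 = 1
p16 = XOR of data positions {17,18,19,20,21,22,23,24,25,26,27,28,29,30,31} = 0⊕1⊕1⊕0⊕1⊕1⊕1⊕1⊕0⊕1⊕0⊕0⊕1⊕1⊕1 = 0
Codeword b1..b31 = 1110110111010010011011110100111

1110110111010010011011110100111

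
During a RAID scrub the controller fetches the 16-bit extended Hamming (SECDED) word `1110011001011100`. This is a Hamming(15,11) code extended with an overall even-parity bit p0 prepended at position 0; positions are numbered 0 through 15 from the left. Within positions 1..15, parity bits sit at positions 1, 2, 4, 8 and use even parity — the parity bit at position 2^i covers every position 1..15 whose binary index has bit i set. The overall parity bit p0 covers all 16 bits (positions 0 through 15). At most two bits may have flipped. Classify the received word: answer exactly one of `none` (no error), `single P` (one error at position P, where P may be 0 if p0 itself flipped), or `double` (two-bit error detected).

s1: b1⊕b3⊕b5⊕b7⊕b9⊕b11⊕b13⊕b15 = 1⊕0⊕1⊕0⊕1⊕1⊕1⊕0 = 1
s2: b2⊕b3⊕b6⊕b7⊕b10⊕b11⊕b14⊕b15 = 1⊕0⊕1⊕0⊕0⊕1⊕0⊕0 = 1
s4: b4⊕b5⊕b6⊕b7⊕b12⊕b13⊕b14⊕b15 = 0⊕1⊕1⊕0⊕1⊕1⊕0⊕0 = 0
s8: b8⊕b9⊕b10⊕b11⊕b12⊕b13⊕b14⊕b15 = 0⊕1⊕0⊕1⊕1⊕1⊕0⊕0 = 0
Syndrome (s8...s1) = 0011 → position 3.
Overall parity (XOR of all 16 bits, including p0): 1⊕1⊕1⊕0⊕0⊕1⊕1⊕0⊕0⊕1⊕0⊕1⊕1⊕1⊕0⊕0 = 1
Overall=1, syndrome position=3 → single-bit error at position 3.

single 3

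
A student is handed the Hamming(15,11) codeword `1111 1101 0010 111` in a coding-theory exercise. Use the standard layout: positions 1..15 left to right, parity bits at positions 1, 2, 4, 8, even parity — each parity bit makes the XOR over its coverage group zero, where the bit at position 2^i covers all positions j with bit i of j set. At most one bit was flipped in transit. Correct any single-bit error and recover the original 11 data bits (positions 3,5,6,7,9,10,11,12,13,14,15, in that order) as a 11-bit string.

11100010111

s1: b1⊕b3⊕b5⊕b7⊕b9⊕b11⊕b13⊕b15 = 1⊕1⊕1⊕0⊕0⊕1⊕1⊕1 = 0
s2: b2⊕b3⊕b6⊕b7⊕b10⊕b11⊕b14⊕b15 = 1⊕1⊕1⊕0⊕0⊕1⊕1⊕1 = 0
s4: b4⊕b5⊕b6⊕b7⊕b12⊕b13⊕b14⊕b15 = 1⊕1⊕1⊕0⊕0⊕1⊕1⊕1 = 0
s8: b8⊕b9⊕b10⊕b11⊕b12⊕b13⊕b14⊕b15 = 1⊕0⊕0⊕1⊕0⊕1⊕1⊕1 = 1
Syndrome (s8...s1) = 1000 → position 8.
Flip bit 8: corrected codeword = 111111000010111
Data bits at positions 3,5,6,7,9,10,11,12,13,14,15: 11100010111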